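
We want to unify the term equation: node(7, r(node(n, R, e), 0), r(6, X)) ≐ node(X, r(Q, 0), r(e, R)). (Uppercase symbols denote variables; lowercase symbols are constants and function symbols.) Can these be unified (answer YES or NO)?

Decompose node/3: 7 ≐ X,  r(node(n, R, e), 0) ≐ r(Q, 0),  r(6, X) ≐ r(e, R).
Bind X := 7; substituting into the one remaining equation that mentions X gives: r(6, 7) ≐ r(e, R).
Decompose r/2: node(n, R, e) ≐ Q,  0 ≐ 0.
Bind Q := node(n, R, e); no other remaining equation mentions Q.
Delete trivial equation 0 ≐ 0.
Decompose r/2: 6 ≐ e,  7 ≐ R.
Clash: constants 6 and e differ; no unifier exists.

NO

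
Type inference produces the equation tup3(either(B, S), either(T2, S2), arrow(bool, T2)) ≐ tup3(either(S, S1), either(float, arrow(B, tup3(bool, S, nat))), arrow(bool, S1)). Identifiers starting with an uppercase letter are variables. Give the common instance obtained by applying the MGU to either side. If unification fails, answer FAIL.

tup3(either(float, float), either(float, arrow(float, tup3(bool, float, nat))), arrow(bool, float))

Decompose tup3/3: either(B, S) ≐ either(S, S1),  either(T2, S2) ≐ either(float, arrow(B, tup3(bool, S, nat))),  arrow(bool, T2) ≐ arrow(bool, S1).
Decompose either/2: B ≐ S,  S ≐ S1.
Bind B := S; substituting into the one remaining equation that mentions B gives: either(T2, S2) ≐ either(float, arrow(S, tup3(bool, S, nat))).
Bind S := S1; substituting into the one remaining equation that mentions S gives: either(T2, S2) ≐ either(float, arrow(S1, tup3(bool, S1, nat))). Substituting into the earlier binding gives B := S1.
Decompose either/2: T2 ≐ float,  S2 ≐ arrow(S1, tup3(bool, S1, nat)).
Bind T2 := float; substituting into the one remaining equation that mentions T2 gives: arrow(bool, float) ≐ arrow(bool, S1).
Bind S2 := arrow(S1, tup3(bool, S1, nat)); no other remaining equation mentions S2.
Decompose arrow/2: bool ≐ bool,  float ≐ S1.
Delete trivial equation bool ≐ bool.
Bind S1 := float. Substituting into the earlier bindings gives B := float, S := float, S2 := arrow(float, tup3(bool, float, nat)).
Applying the MGU to either side gives tup3(either(float, float), either(float, arrow(float, tup3(bool, float, nat))), arrow(bool, float)).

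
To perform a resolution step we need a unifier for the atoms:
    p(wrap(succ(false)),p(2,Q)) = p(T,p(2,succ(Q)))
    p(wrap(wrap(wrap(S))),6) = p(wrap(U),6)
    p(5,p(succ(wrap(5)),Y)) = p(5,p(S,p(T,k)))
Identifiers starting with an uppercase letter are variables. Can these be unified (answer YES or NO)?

NO

Decompose p/2: wrap(succ(false)) = T,  p(2,Q) = p(2,succ(Q)).
Bind T := wrap(succ(false)); substituting into the one remaining equation that mentions T gives: p(5,p(succ(wrap(5)),Y)) = p(5,p(S,p(wrap(succ(false)),k))).
Decompose p/2: 2 = 2,  Q = succ(Q).
Delete trivial equation 2 = 2.
Occurs check fails: Q occurs in succ(Q); the equation Q = succ(Q) has no finite solution.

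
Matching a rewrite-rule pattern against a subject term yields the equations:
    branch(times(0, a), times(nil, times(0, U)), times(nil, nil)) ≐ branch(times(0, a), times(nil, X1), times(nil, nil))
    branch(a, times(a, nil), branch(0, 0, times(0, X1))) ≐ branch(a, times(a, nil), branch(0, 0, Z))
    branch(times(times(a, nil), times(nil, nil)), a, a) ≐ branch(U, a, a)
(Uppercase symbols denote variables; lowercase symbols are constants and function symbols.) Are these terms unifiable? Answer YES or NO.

YES

Decompose branch/3: times(0, a) ≐ times(0, a),  times(nil, times(0, U)) ≐ times(nil, X1),  times(nil, nil) ≐ times(nil, nil).
Delete trivial equation times(0, a) ≐ times(0, a).
Decompose times/2: nil ≐ nil,  times(0, U) ≐ X1.
Delete trivial equation nil ≐ nil.
Bind X1 := times(0, U); substituting into the one remaining equation that mentions X1 gives: branch(a, times(a, nil), branch(0, 0, times(0, times(0, U)))) ≐ branch(a, times(a, nil), branch(0, 0, Z)).
Delete trivial equation times(nil, nil) ≐ times(nil, nil).
Decompose branch/3: a ≐ a,  times(a, nil) ≐ times(a, nil),  branch(0, 0, times(0, times(0, U))) ≐ branch(0, 0, Z).
Delete trivial equation a ≐ a.
Delete trivial equation times(a, nil) ≐ times(a, nil).
Decompose branch/3: 0 ≐ 0,  0 ≐ 0,  times(0, times(0, U)) ≐ Z.
Delete trivial equation 0 ≐ 0.
Delete trivial equation 0 ≐ 0.
Bind Z := times(0, times(0, U)); no other remaining equation mentions Z.
Decompose branch/3: times(times(a, nil), times(nil, nil)) ≐ U,  a ≐ a,  a ≐ a.
Bind U := times(times(a, nil), times(nil, nil)); no other remaining equation mentions U. Substituting into the earlier bindings gives X1 := times(0, times(times(a, nil), times(nil, nil))), Z := times(0, times(0, times(times(a, nil), times(nil, nil)))).
Delete trivial equation a ≐ a.
Delete trivial equation a ≐ a.
No equations remain and no clash or occurs-check failure arose, so a unifier exists.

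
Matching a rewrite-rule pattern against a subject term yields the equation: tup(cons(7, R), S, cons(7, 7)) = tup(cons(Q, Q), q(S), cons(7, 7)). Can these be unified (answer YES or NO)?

Decompose tup/3: cons(7, R) = cons(Q, Q),  S = q(S),  cons(7, 7) = cons(7, 7).
Decompose cons/2: 7 = Q,  R = Q.
Bind Q := 7; substituting into the one remaining equation that mentions Q gives: R = 7.
Bind R := 7; no other remaining equation mentions R.
Occurs check fails: S occurs in q(S); the equation S = q(S) has no finite solution.

NO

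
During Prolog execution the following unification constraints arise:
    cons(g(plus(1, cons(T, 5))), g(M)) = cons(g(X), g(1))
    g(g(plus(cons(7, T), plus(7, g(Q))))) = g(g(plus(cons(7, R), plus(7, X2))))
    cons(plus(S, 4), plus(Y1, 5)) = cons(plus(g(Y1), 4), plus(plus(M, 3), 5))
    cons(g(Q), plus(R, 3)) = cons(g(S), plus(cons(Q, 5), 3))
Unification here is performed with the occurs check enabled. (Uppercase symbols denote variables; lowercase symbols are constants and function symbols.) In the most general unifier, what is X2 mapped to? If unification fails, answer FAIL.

Decompose cons/2: g(plus(1, cons(T, 5))) = g(X),  g(M) = g(1).
Decompose g/1: plus(1, cons(T, 5)) = X.
Bind X := plus(1, cons(T, 5)); no other remaining equation mentions X.
Decompose g/1: M = 1.
Bind M := 1; substituting into the one remaining equation that mentions M gives: cons(plus(S, 4), plus(Y1, 5)) = cons(plus(g(Y1), 4), plus(plus(1, 3), 5)).
Decompose g/1: g(plus(cons(7, T), plus(7, g(Q)))) = g(plus(cons(7, R), plus(7, X2))).
Decompose g/1: plus(cons(7, T), plus(7, g(Q))) = plus(cons(7, R), plus(7, X2)).
Decompose plus/2: cons(7, T) = cons(7, R),  plus(7, g(Q)) = plus(7, X2).
Decompose cons/2: 7 = 7,  T = R.
Delete trivial equation 7 = 7.
Bind T := R; no other remaining equation mentions T. Substituting into the earlier binding gives X := plus(1, cons(R, 5)).
Decompose plus/2: 7 = 7,  g(Q) = X2.
Delete trivial equation 7 = 7.
Bind X2 := g(Q); no other remaining equation mentions X2.
Decompose cons/2: plus(S, 4) = plus(g(Y1), 4),  plus(Y1, 5) = plus(plus(1, 3), 5).
Decompose plus/2: S = g(Y1),  4 = 4.
Bind S := g(Y1); substituting into the one remaining equation that mentions S gives: cons(g(Q), plus(R, 3)) = cons(g(g(Y1)), plus(cons(Q, 5), 3)).
Delete trivial equation 4 = 4.
Decompose plus/2: Y1 = plus(1, 3),  5 = 5.
Bind Y1 := plus(1, 3); substituting into the one remaining equation that mentions Y1 gives: cons(g(Q), plus(R, 3)) = cons(g(g(plus(1, 3))), plus(cons(Q, 5), 3)). Substituting into the earlier binding gives S := g(plus(1, 3)).
Delete trivial equation 5 = 5.
Decompose cons/2: g(Q) = g(g(plus(1, 3))),  plus(R, 3) = plus(cons(Q, 5), 3).
Decompose g/1: Q = g(plus(1, 3)).
Bind Q := g(plus(1, 3)); substituting into the remaining equation gives: plus(R, 3) = plus(cons(g(plus(1, 3)), 5), 3). Substituting into the earlier binding gives X2 := g(g(plus(1, 3))).
Decompose plus/2: R = cons(g(plus(1, 3)), 5),  3 = 3.
Bind R := cons(g(plus(1, 3)), 5); no other remaining equation mentions R. Substituting into the earlier bindings gives X := plus(1, cons(cons(g(plus(1, 3)), 5), 5)), T := cons(g(plus(1, 3)), 5).
Delete trivial equation 3 = 3.
MGU = { X ↦ plus(1, cons(cons(g(plus(1, 3)), 5), 5)), M ↦ 1, T ↦ cons(g(plus(1, 3)), 5), X2 ↦ g(g(plus(1, 3))), S ↦ g(plus(1, 3)), Y1 ↦ plus(1, 3), Q ↦ g(plus(1, 3)), R ↦ cons(g(plus(1, 3)), 5) }, so X2 ↦ g(g(plus(1, 3))).

g(g(plus(1, 3)))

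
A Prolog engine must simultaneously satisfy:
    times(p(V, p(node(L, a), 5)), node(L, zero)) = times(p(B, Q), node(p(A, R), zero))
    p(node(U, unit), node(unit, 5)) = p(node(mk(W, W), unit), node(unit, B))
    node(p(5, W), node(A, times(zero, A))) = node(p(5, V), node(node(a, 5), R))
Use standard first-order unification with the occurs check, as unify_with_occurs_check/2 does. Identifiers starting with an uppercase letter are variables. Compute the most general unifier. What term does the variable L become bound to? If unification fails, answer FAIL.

p(node(a, 5), times(zero, node(a, 5)))

Decompose times/2: p(V, p(node(L, a), 5)) = p(B, Q),  node(L, zero) = node(p(A, R), zero).
Decompose p/2: V = B,  p(node(L, a), 5) = Q.
Bind V := B; substituting into the one remaining equation that mentions V gives: node(p(5, W), node(A, times(zero, A))) = node(p(5, B), node(node(a, 5), R)).
Bind Q := p(node(L, a), 5); no other remaining equation mentions Q.
Decompose node/2: L = p(A, R),  zero = zero.
Bind L := p(A, R); no other remaining equation mentions L. Substituting into the earlier binding gives Q := p(node(p(A, R), a), 5).
Delete trivial equation zero = zero.
Decompose p/2: node(U, unit) = node(mk(W, W), unit),  node(unit, 5) = node(unit, B).
Decompose node/2: U = mk(W, W),  unit = unit.
Bind U := mk(W, W); no other remaining equation mentions U.
Delete trivial equation unit = unit.
Decompose node/2: unit = unit,  5 = B.
Delete trivial equation unit = unit.
Bind B := 5; substituting into the remaining equation gives: node(p(5, W), node(A, times(zero, A))) = node(p(5, 5), node(node(a, 5), R)). Substituting into the earlier binding gives V := 5.
Decompose node/2: p(5, W) = p(5, 5),  node(A, times(zero, A)) = node(node(a, 5), R).
Decompose p/2: 5 = 5,  W = 5.
Delete trivial equation 5 = 5.
Bind W := 5; no other remaining equation mentions W. Substituting into the earlier binding gives U := mk(5, 5).
Decompose node/2: A = node(a, 5),  times(zero, A) = R.
Bind A := node(a, 5); substituting into the remaining equation gives: times(zero, node(a, 5)) = R. Substituting into the earlier bindings gives Q := p(node(p(node(a, 5), R), a), 5), L := p(node(a, 5), R).
Bind R := times(zero, node(a, 5)). Substituting into the earlier bindings gives Q := p(node(p(node(a, 5), times(zero, node(a, 5))), a), 5), L := p(node(a, 5), times(zero, node(a, 5))).
MGU = { V ↦ 5, Q ↦ p(node(p(node(a, 5), times(zero, node(a, 5))), a), 5), L ↦ p(node(a, 5), times(zero, node(a, 5))), U ↦ mk(5, 5), B ↦ 5, W ↦ 5, A ↦ node(a, 5), R ↦ times(zero, node(a, 5)) }, so L ↦ p(node(a, 5), times(zero, node(a, 5))).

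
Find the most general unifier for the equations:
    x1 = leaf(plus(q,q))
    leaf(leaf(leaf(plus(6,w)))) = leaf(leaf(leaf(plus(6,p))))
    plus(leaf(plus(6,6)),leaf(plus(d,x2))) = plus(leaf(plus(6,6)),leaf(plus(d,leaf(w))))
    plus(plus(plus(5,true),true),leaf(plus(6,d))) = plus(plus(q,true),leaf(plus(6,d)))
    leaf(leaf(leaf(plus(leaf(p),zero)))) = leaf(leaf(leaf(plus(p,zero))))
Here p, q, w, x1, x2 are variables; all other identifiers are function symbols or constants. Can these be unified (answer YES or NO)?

NO

Bind x1 := leaf(plus(q,q)); no other remaining equation mentions x1.
Decompose leaf/1: leaf(leaf(plus(6,w))) = leaf(leaf(plus(6,p))).
Decompose leaf/1: leaf(plus(6,w)) = leaf(plus(6,p)).
Decompose leaf/1: plus(6,w) = plus(6,p).
Decompose plus/2: 6 = 6,  w = p.
Delete trivial equation 6 = 6.
Bind w := p; substituting into the one remaining equation that mentions w gives: plus(leaf(plus(6,6)),leaf(plus(d,x2))) = plus(leaf(plus(6,6)),leaf(plus(d,leaf(p)))).
Decompose plus/2: leaf(plus(6,6)) = leaf(plus(6,6)),  leaf(plus(d,x2)) = leaf(plus(d,leaf(p))).
Delete trivial equation leaf(plus(6,6)) = leaf(plus(6,6)).
Decompose leaf/1: plus(d,x2) = plus(d,leaf(p)).
Decompose plus/2: d = d,  x2 = leaf(p).
Delete trivial equation d = d.
Bind x2 := leaf(p); no other remaining equation mentions x2.
Decompose plus/2: plus(plus(5,true),true) = plus(q,true),  leaf(plus(6,d)) = leaf(plus(6,d)).
Decompose plus/2: plus(5,true) = q,  true = true.
Bind q := plus(5,true); no other remaining equation mentions q. Substituting into the earlier binding gives x1 := leaf(plus(plus(5,true),plus(5,true))).
Delete trivial equation true = true.
Delete trivial equation leaf(plus(6,d)) = leaf(plus(6,d)).
Decompose leaf/1: leaf(leaf(plus(leaf(p),zero))) = leaf(leaf(plus(p,zero))).
Decompose leaf/1: leaf(plus(leaf(p),zero)) = leaf(plus(p,zero)).
Decompose leaf/1: plus(leaf(p),zero) = plus(p,zero).
Decompose plus/2: leaf(p) = p,  zero = zero.
Occurs check fails: p occurs in leaf(p); the equation p = leaf(p) has no finite solution.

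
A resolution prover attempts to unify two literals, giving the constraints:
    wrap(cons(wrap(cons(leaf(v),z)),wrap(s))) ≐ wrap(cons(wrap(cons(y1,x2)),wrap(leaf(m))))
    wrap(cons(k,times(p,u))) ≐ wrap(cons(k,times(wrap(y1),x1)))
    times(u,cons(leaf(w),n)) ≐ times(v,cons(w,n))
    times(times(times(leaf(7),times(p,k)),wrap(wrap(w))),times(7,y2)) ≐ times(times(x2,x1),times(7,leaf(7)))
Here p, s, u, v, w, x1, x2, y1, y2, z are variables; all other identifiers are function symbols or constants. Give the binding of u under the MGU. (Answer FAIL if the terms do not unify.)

FAIL

Decompose wrap/1: cons(wrap(cons(leaf(v),z)),wrap(s)) ≐ cons(wrap(cons(y1,x2)),wrap(leaf(m))).
Decompose cons/2: wrap(cons(leaf(v),z)) ≐ wrap(cons(y1,x2)),  wrap(s) ≐ wrap(leaf(m)).
Decompose wrap/1: cons(leaf(v),z) ≐ cons(y1,x2).
Decompose cons/2: leaf(v) ≐ y1,  z ≐ x2.
Bind y1 := leaf(v); substituting into the one remaining equation that mentions y1 gives: wrap(cons(k,times(p,u))) ≐ wrap(cons(k,times(wrap(leaf(v)),x1))).
Bind z := x2; no other remaining equation mentions z.
Decompose wrap/1: s ≐ leaf(m).
Bind s := leaf(m); no other remaining equation mentions s.
Decompose wrap/1: cons(k,times(p,u)) ≐ cons(k,times(wrap(leaf(v)),x1)).
Decompose cons/2: k ≐ k,  times(p,u) ≐ times(wrap(leaf(v)),x1).
Delete trivial equation k ≐ k.
Decompose times/2: p ≐ wrap(leaf(v)),  u ≐ x1.
Bind p := wrap(leaf(v)); substituting into the one remaining equation that mentions p gives: times(times(times(leaf(7),times(wrap(leaf(v)),k)),wrap(wrap(w))),times(7,y2)) ≐ times(times(x2,x1),times(7,leaf(7))).
Bind u := x1; substituting into the one remaining equation that mentions u gives: times(x1,cons(leaf(w),n)) ≐ times(v,cons(w,n)).
Decompose times/2: x1 ≐ v,  cons(leaf(w),n) ≐ cons(w,n).
Bind x1 := v; substituting into the one remaining equation that mentions x1 gives: times(times(times(leaf(7),times(wrap(leaf(v)),k)),wrap(wrap(w))),times(7,y2)) ≐ times(times(x2,v),times(7,leaf(7))). Substituting into the earlier binding gives u := v.
Decompose cons/2: leaf(w) ≐ w,  n ≐ n.
Occurs check fails: w occurs in leaf(w); the equation w ≐ leaf(w) has no finite solution.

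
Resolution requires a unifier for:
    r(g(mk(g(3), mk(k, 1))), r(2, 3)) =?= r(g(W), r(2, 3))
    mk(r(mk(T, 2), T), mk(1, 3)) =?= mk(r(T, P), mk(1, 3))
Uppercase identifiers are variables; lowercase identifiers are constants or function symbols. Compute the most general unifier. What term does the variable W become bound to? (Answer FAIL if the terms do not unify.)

FAIL

Decompose r/2: g(mk(g(3), mk(k, 1))) =?= g(W),  r(2, 3) =?= r(2, 3).
Decompose g/1: mk(g(3), mk(k, 1)) =?= W.
Bind W := mk(g(3), mk(k, 1)); no other remaining equation mentions W.
Delete trivial equation r(2, 3) =?= r(2, 3).
Decompose mk/2: r(mk(T, 2), T) =?= r(T, P),  mk(1, 3) =?= mk(1, 3).
Decompose r/2: mk(T, 2) =?= T,  T =?= P.
Occurs check fails: T occurs in mk(T, 2); the equation T =?= mk(T, 2) has no finite solution.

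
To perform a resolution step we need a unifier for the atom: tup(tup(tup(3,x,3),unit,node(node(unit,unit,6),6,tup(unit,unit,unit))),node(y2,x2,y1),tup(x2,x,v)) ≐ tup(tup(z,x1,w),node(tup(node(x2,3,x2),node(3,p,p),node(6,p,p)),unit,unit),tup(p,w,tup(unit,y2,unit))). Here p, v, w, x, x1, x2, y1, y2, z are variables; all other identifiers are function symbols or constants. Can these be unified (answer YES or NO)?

YES

Decompose tup/3: tup(tup(3,x,3),unit,node(node(unit,unit,6),6,tup(unit,unit,unit))) ≐ tup(z,x1,w),  node(y2,x2,y1) ≐ node(tup(node(x2,3,x2),node(3,p,p),node(6,p,p)),unit,unit),  tup(x2,x,v) ≐ tup(p,w,tup(unit,y2,unit)).
Decompose tup/3: tup(3,x,3) ≐ z,  unit ≐ x1,  node(node(unit,unit,6),6,tup(unit,unit,unit)) ≐ w.
Bind z := tup(3,x,3); no other remaining equation mentions z.
Bind x1 := unit; no other remaining equation mentions x1.
Bind w := node(node(unit,unit,6),6,tup(unit,unit,unit)); substituting into the one remaining equation that mentions w gives: tup(x2,x,v) ≐ tup(p,node(node(unit,unit,6),6,tup(unit,unit,unit)),tup(unit,y2,unit)).
Decompose node/3: y2 ≐ tup(node(x2,3,x2),node(3,p,p),node(6,p,p)),  x2 ≐ unit,  y1 ≐ unit.
Bind y2 := tup(node(x2,3,x2),node(3,p,p),node(6,p,p)); substituting into the one remaining equation that mentions y2 gives: tup(x2,x,v) ≐ tup(p,node(node(unit,unit,6),6,tup(unit,unit,unit)),tup(unit,tup(node(x2,3,x2),node(3,p,p),node(6,p,p)),unit)).
Bind x2 := unit; substituting into the one remaining equation that mentions x2 gives: tup(unit,x,v) ≐ tup(p,node(node(unit,unit,6),6,tup(unit,unit,unit)),tup(unit,tup(node(unit,3,unit),node(3,p,p),node(6,p,p)),unit)). Substituting into the earlier binding gives y2 := tup(node(unit,3,unit),node(3,p,p),node(6,p,p)).
Bind y1 := unit; no other remaining equation mentions y1.
Decompose tup/3: unit ≐ p,  x ≐ node(node(unit,unit,6),6,tup(unit,unit,unit)),  v ≐ tup(unit,tup(node(unit,3,unit),node(3,p,p),node(6,p,p)),unit).
Bind p := unit; substituting into the one remaining equation that mentions p gives: v ≐ tup(unit,tup(node(unit,3,unit),node(3,unit,unit),node(6,unit,unit)),unit). Substituting into the earlier binding gives y2 := tup(node(unit,3,unit),node(3,unit,unit),node(6,unit,unit)).
Bind x := node(node(unit,unit,6),6,tup(unit,unit,unit)); no other remaining equation mentions x. Substituting into the earlier binding gives z := tup(3,node(node(unit,unit,6),6,tup(unit,unit,unit)),3).
Bind v := tup(unit,tup(node(unit,3,unit),node(3,unit,unit),node(6,unit,unit)),unit).
No equations remain and no clash or occurs-check failure arose, so a unifier exists.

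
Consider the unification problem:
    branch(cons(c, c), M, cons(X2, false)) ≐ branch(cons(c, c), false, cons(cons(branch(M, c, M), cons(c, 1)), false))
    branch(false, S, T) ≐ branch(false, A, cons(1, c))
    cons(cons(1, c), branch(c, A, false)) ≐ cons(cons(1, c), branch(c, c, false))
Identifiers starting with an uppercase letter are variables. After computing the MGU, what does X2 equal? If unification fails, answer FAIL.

Decompose branch/3: cons(c, c) ≐ cons(c, c),  M ≐ false,  cons(X2, false) ≐ cons(cons(branch(M, c, M), cons(c, 1)), false).
Delete trivial equation cons(c, c) ≐ cons(c, c).
Bind M := false; substituting into the one remaining equation that mentions M gives: cons(X2, false) ≐ cons(cons(branch(false, c, false), cons(c, 1)), false).
Decompose cons/2: X2 ≐ cons(branch(false, c, false), cons(c, 1)),  false ≐ false.
Bind X2 := cons(branch(false, c, false), cons(c, 1)); no other remaining equation mentions X2.
Delete trivial equation false ≐ false.
Decompose branch/3: false ≐ false,  S ≐ A,  T ≐ cons(1, c).
Delete trivial equation false ≐ false.
Bind S := A; no other remaining equation mentions S.
Bind T := cons(1, c); no other remaining equation mentions T.
Decompose cons/2: cons(1, c) ≐ cons(1, c),  branch(c, A, false) ≐ branch(c, c, false).
Delete trivial equation cons(1, c) ≐ cons(1, c).
Decompose branch/3: c ≐ c,  A ≐ c,  false ≐ false.
Delete trivial equation c ≐ c.
Bind A := c; no other remaining equation mentions A. Substituting into the earlier binding gives S := c.
Delete trivial equation false ≐ false.
MGU = { M := false, X2 := cons(branch(false, c, false), cons(c, 1)), S := c, T := cons(1, c), A := c }, so X2 := cons(branch(false, c, false), cons(c, 1)).

cons(branch(false, c, false), cons(c, 1))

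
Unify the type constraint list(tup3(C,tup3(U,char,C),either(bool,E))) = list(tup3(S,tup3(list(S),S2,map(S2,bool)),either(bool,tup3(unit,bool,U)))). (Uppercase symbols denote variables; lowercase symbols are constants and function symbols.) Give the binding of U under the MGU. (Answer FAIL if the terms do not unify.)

Decompose list/1: tup3(C,tup3(U,char,C),either(bool,E)) = tup3(S,tup3(list(S),S2,map(S2,bool)),either(bool,tup3(unit,bool,U))).
Decompose tup3/3: C = S,  tup3(U,char,C) = tup3(list(S),S2,map(S2,bool)),  either(bool,E) = either(bool,tup3(unit,bool,U)).
Bind C := S; substituting into the one remaining equation that mentions C gives: tup3(U,char,S) = tup3(list(S),S2,map(S2,bool)).
Decompose tup3/3: U = list(S),  char = S2,  S = map(S2,bool).
Bind U := list(S); substituting into the one remaining equation that mentions U gives: either(bool,E) = either(bool,tup3(unit,bool,list(S))).
Bind S2 := char; substituting into the one remaining equation that mentions S2 gives: S = map(char,bool).
Bind S := map(char,bool); substituting into the remaining equation gives: either(bool,E) = either(bool,tup3(unit,bool,list(map(char,bool)))). Substituting into the earlier bindings gives C := map(char,bool), U := list(map(char,bool)).
Decompose either/2: bool = bool,  E = tup3(unit,bool,list(map(char,bool))).
Delete trivial equation bool = bool.
Bind E := tup3(unit,bool,list(map(char,bool))).
MGU = { C -> map(char,bool), U -> list(map(char,bool)), S2 -> char, S -> map(char,bool), E -> tup3(unit,bool,list(map(char,bool))) }, so U -> list(map(char,bool)).

list(map(char,bool))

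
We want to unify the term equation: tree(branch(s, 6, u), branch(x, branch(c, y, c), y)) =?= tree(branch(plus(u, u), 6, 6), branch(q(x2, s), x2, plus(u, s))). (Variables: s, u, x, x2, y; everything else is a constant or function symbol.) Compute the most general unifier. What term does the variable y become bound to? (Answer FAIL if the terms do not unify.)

plus(6, plus(6, 6))

Decompose tree/2: branch(s, 6, u) =?= branch(plus(u, u), 6, 6),  branch(x, branch(c, y, c), y) =?= branch(q(x2, s), x2, plus(u, s)).
Decompose branch/3: s =?= plus(u, u),  6 =?= 6,  u =?= 6.
Bind s := plus(u, u); substituting into the one remaining equation that mentions s gives: branch(x, branch(c, y, c), y) =?= branch(q(x2, plus(u, u)), x2, plus(u, plus(u, u))).
Delete trivial equation 6 =?= 6.
Bind u := 6; substituting into the remaining equation gives: branch(x, branch(c, y, c), y) =?= branch(q(x2, plus(6, 6)), x2, plus(6, plus(6, 6))). Substituting into the earlier binding gives s := plus(6, 6).
Decompose branch/3: x =?= q(x2, plus(6, 6)),  branch(c, y, c) =?= x2,  y =?= plus(6, plus(6, 6)).
Bind x := q(x2, plus(6, 6)); no other remaining equation mentions x.
Bind x2 := branch(c, y, c); no other remaining equation mentions x2. Substituting into the earlier binding gives x := q(branch(c, y, c), plus(6, 6)).
Bind y := plus(6, plus(6, 6)). Substituting into the earlier bindings gives x := q(branch(c, plus(6, plus(6, 6)), c), plus(6, 6)), x2 := branch(c, plus(6, plus(6, 6)), c).
MGU = { s ↦ plus(6, 6), u ↦ 6, x ↦ q(branch(c, plus(6, plus(6, 6)), c), plus(6, 6)), x2 ↦ branch(c, plus(6, plus(6, 6)), c), y ↦ plus(6, plus(6, 6)) }, so y ↦ plus(6, plus(6, 6)).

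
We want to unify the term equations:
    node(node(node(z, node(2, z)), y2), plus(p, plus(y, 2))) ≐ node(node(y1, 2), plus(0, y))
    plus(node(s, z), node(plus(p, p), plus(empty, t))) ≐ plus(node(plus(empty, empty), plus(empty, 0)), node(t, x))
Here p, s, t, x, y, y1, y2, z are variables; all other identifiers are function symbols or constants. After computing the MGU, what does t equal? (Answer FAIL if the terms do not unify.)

FAIL

Decompose node/2: node(node(z, node(2, z)), y2) ≐ node(y1, 2),  plus(p, plus(y, 2)) ≐ plus(0, y).
Decompose node/2: node(z, node(2, z)) ≐ y1,  y2 ≐ 2.
Bind y1 := node(z, node(2, z)); no other remaining equation mentions y1.
Bind y2 := 2; no other remaining equation mentions y2.
Decompose plus/2: p ≐ 0,  plus(y, 2) ≐ y.
Bind p := 0; substituting into the one remaining equation that mentions p gives: plus(node(s, z), node(plus(0, 0), plus(empty, t))) ≐ plus(node(plus(empty, empty), plus(empty, 0)), node(t, x)).
Occurs check fails: y occurs in plus(y, 2); the equation y ≐ plus(y, 2) has no finite solution.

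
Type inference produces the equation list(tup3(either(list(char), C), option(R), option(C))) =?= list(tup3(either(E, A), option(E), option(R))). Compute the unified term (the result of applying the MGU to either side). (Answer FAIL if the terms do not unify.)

Decompose list/1: tup3(either(list(char), C), option(R), option(C)) =?= tup3(either(E, A), option(E), option(R)).
Decompose tup3/3: either(list(char), C) =?= either(E, A),  option(R) =?= option(E),  option(C) =?= option(R).
Decompose either/2: list(char) =?= E,  C =?= A.
Bind E := list(char); substituting into the one remaining equation that mentions E gives: option(R) =?= option(list(char)).
Bind C := A; substituting into the one remaining equation that mentions C gives: option(A) =?= option(R).
Decompose option/1: R =?= list(char).
Bind R := list(char); substituting into the remaining equation gives: option(A) =?= option(list(char)).
Decompose option/1: A =?= list(char).
Bind A := list(char). Substituting into the earlier binding gives C := list(char).
Applying the MGU to either side gives list(tup3(either(list(char), list(char)), option(list(char)), option(list(char)))).

list(tup3(either(list(char), list(char)), option(list(char)), option(list(char))))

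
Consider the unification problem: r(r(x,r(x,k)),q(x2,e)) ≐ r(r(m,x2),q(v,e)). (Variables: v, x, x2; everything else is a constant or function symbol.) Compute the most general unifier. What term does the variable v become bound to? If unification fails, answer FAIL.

r(m,k)

Decompose r/2: r(x,r(x,k)) ≐ r(m,x2),  q(x2,e) ≐ q(v,e).
Decompose r/2: x ≐ m,  r(x,k) ≐ x2.
Bind x := m; substituting into the one remaining equation that mentions x gives: r(m,k) ≐ x2.
Bind x2 := r(m,k); substituting into the remaining equation gives: q(r(m,k),e) ≐ q(v,e).
Decompose q/2: r(m,k) ≐ v,  e ≐ e.
Bind v := r(m,k); no other remaining equation mentions v.
Delete trivial equation e ≐ e.
MGU = { x := m, x2 := r(m,k), v := r(m,k) }, so v := r(m,k).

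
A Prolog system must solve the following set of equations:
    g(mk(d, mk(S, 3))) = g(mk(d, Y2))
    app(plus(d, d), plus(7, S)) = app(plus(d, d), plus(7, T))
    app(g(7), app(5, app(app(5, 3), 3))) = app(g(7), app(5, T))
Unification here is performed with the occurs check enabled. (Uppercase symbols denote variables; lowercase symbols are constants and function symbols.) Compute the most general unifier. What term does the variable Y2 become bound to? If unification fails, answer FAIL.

Decompose g/1: mk(d, mk(S, 3)) = mk(d, Y2).
Decompose mk/2: d = d,  mk(S, 3) = Y2.
Delete trivial equation d = d.
Bind Y2 := mk(S, 3); no other remaining equation mentions Y2.
Decompose app/2: plus(d, d) = plus(d, d),  plus(7, S) = plus(7, T).
Delete trivial equation plus(d, d) = plus(d, d).
Decompose plus/2: 7 = 7,  S = T.
Delete trivial equation 7 = 7.
Bind S := T; no other remaining equation mentions S. Substituting into the earlier binding gives Y2 := mk(T, 3).
Decompose app/2: g(7) = g(7),  app(5, app(app(5, 3), 3)) = app(5, T).
Delete trivial equation g(7) = g(7).
Decompose app/2: 5 = 5,  app(app(5, 3), 3) = T.
Delete trivial equation 5 = 5.
Bind T := app(app(5, 3), 3). Substituting into the earlier bindings gives Y2 := mk(app(app(5, 3), 3), 3), S := app(app(5, 3), 3).
MGU = { Y2 -> mk(app(app(5, 3), 3), 3), S -> app(app(5, 3), 3), T -> app(app(5, 3), 3) }, so Y2 -> mk(app(app(5, 3), 3), 3).

mk(app(app(5, 3), 3), 3)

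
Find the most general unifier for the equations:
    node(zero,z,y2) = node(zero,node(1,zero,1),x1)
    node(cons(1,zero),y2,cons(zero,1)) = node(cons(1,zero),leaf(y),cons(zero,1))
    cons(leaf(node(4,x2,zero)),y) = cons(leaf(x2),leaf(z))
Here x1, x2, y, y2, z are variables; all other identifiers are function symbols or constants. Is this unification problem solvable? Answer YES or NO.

Decompose node/3: zero = zero,  z = node(1,zero,1),  y2 = x1.
Delete trivial equation zero = zero.
Bind z := node(1,zero,1); substituting into the one remaining equation that mentions z gives: cons(leaf(node(4,x2,zero)),y) = cons(leaf(x2),leaf(node(1,zero,1))).
Bind y2 := x1; substituting into the one remaining equation that mentions y2 gives: node(cons(1,zero),x1,cons(zero,1)) = node(cons(1,zero),leaf(y),cons(zero,1)).
Decompose node/3: cons(1,zero) = cons(1,zero),  x1 = leaf(y),  cons(zero,1) = cons(zero,1).
Delete trivial equation cons(1,zero) = cons(1,zero).
Bind x1 := leaf(y); no other remaining equation mentions x1. Substituting into the earlier binding gives y2 := leaf(y).
Delete trivial equation cons(zero,1) = cons(zero,1).
Decompose cons/2: leaf(node(4,x2,zero)) = leaf(x2),  y = leaf(node(1,zero,1)).
Decompose leaf/1: node(4,x2,zero) = x2.
Occurs check fails: x2 occurs in node(4,x2,zero); the equation x2 = node(4,x2,zero) has no finite solution.

NO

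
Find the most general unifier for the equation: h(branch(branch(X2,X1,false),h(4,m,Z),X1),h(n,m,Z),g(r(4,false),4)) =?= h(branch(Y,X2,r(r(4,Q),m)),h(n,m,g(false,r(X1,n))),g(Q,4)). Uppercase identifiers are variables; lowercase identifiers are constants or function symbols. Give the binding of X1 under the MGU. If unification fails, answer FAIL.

r(r(4,r(4,false)),m)

Decompose h/3: branch(branch(X2,X1,false),h(4,m,Z),X1) =?= branch(Y,X2,r(r(4,Q),m)),  h(n,m,Z) =?= h(n,m,g(false,r(X1,n))),  g(r(4,false),4) =?= g(Q,4).
Decompose branch/3: branch(X2,X1,false) =?= Y,  h(4,m,Z) =?= X2,  X1 =?= r(r(4,Q),m).
Bind Y := branch(X2,X1,false); no other remaining equation mentions Y.
Bind X2 := h(4,m,Z); no other remaining equation mentions X2. Substituting into the earlier binding gives Y := branch(h(4,m,Z),X1,false).
Bind X1 := r(r(4,Q),m); substituting into the one remaining equation that mentions X1 gives: h(n,m,Z) =?= h(n,m,g(false,r(r(r(4,Q),m),n))). Substituting into the earlier binding gives Y := branch(h(4,m,Z),r(r(4,Q),m),false).
Decompose h/3: n =?= n,  m =?= m,  Z =?= g(false,r(r(r(4,Q),m),n)).
Delete trivial equation n =?= n.
Delete trivial equation m =?= m.
Bind Z := g(false,r(r(r(4,Q),m),n)); no other remaining equation mentions Z. Substituting into the earlier bindings gives Y := branch(h(4,m,g(false,r(r(r(4,Q),m),n))),r(r(4,Q),m),false), X2 := h(4,m,g(false,r(r(r(4,Q),m),n))).
Decompose g/2: r(4,false) =?= Q,  4 =?= 4.
Bind Q := r(4,false); no other remaining equation mentions Q. Substituting into the earlier bindings gives Y := branch(h(4,m,g(false,r(r(r(4,r(4,false)),m),n))),r(r(4,r(4,false)),m),false), X2 := h(4,m,g(false,r(r(r(4,r(4,false)),m),n))), X1 := r(r(4,r(4,false)),m), Z := g(false,r(r(r(4,r(4,false)),m),n)).
Delete trivial equation 4 =?= 4.
MGU = { Y ↦ branch(h(4,m,g(false,r(r(r(4,r(4,false)),m),n))),r(r(4,r(4,false)),m),false), X2 ↦ h(4,m,g(false,r(r(r(4,r(4,false)),m),n))), X1 ↦ r(r(4,r(4,false)),m), Z ↦ g(false,r(r(r(4,r(4,false)),m),n)), Q ↦ r(4,false) }, so X1 ↦ r(r(4,r(4,false)),m).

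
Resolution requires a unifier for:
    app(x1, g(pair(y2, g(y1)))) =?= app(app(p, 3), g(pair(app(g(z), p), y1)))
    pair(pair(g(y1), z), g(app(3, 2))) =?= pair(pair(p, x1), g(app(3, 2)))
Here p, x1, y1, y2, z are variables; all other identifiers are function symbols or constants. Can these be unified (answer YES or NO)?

Decompose app/2: x1 =?= app(p, 3),  g(pair(y2, g(y1))) =?= g(pair(app(g(z), p), y1)).
Bind x1 := app(p, 3); substituting into the one remaining equation that mentions x1 gives: pair(pair(g(y1), z), g(app(3, 2))) =?= pair(pair(p, app(p, 3)), g(app(3, 2))).
Decompose g/1: pair(y2, g(y1)) =?= pair(app(g(z), p), y1).
Decompose pair/2: y2 =?= app(g(z), p),  g(y1) =?= y1.
Bind y2 := app(g(z), p); no other remaining equation mentions y2.
Occurs check fails: y1 occurs in g(y1); the equation y1 =?= g(y1) has no finite solution.

NO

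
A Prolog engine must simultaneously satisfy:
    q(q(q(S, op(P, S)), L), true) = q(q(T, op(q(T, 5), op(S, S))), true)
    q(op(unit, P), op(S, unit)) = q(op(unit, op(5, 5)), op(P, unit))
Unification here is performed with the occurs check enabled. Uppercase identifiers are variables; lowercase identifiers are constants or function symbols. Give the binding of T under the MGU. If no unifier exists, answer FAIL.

Decompose q/2: q(q(S, op(P, S)), L) = q(T, op(q(T, 5), op(S, S))),  true = true.
Decompose q/2: q(S, op(P, S)) = T,  L = op(q(T, 5), op(S, S)).
Bind T := q(S, op(P, S)); substituting into the one remaining equation that mentions T gives: L = op(q(q(S, op(P, S)), 5), op(S, S)).
Bind L := op(q(q(S, op(P, S)), 5), op(S, S)); no other remaining equation mentions L.
Delete trivial equation true = true.
Decompose q/2: op(unit, P) = op(unit, op(5, 5)),  op(S, unit) = op(P, unit).
Decompose op/2: unit = unit,  P = op(5, 5).
Delete trivial equation unit = unit.
Bind P := op(5, 5); substituting into the remaining equation gives: op(S, unit) = op(op(5, 5), unit). Substituting into the earlier bindings gives T := q(S, op(op(5, 5), S)), L := op(q(q(S, op(op(5, 5), S)), 5), op(S, S)).
Decompose op/2: S = op(5, 5),  unit = unit.
Bind S := op(5, 5); no other remaining equation mentions S. Substituting into the earlier bindings gives T := q(op(5, 5), op(op(5, 5), op(5, 5))), L := op(q(q(op(5, 5), op(op(5, 5), op(5, 5))), 5), op(op(5, 5), op(5, 5))).
Delete trivial equation unit = unit.
MGU = { T ↦ q(op(5, 5), op(op(5, 5), op(5, 5))), L ↦ op(q(q(op(5, 5), op(op(5, 5), op(5, 5))), 5), op(op(5, 5), op(5, 5))), P ↦ op(5, 5), S ↦ op(5, 5) }, so T ↦ q(op(5, 5), op(op(5, 5), op(5, 5))).

q(op(5, 5), op(op(5, 5), op(5, 5)))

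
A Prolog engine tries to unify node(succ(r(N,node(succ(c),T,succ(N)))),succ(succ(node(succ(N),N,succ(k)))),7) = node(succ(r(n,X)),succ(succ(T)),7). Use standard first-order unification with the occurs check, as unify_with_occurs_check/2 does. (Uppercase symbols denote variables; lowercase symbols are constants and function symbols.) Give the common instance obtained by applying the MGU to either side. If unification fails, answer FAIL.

Decompose node/3: succ(r(N,node(succ(c),T,succ(N)))) = succ(r(n,X)),  succ(succ(node(succ(N),N,succ(k)))) = succ(succ(T)),  7 = 7.
Decompose succ/1: r(N,node(succ(c),T,succ(N))) = r(n,X).
Decompose r/2: N = n,  node(succ(c),T,succ(N)) = X.
Bind N := n; substituting into the 2 remaining equations that mention N gives: node(succ(c),T,succ(n)) = X,  succ(succ(node(succ(n),n,succ(k)))) = succ(succ(T)).
Bind X := node(succ(c),T,succ(n)); no other remaining equation mentions X.
Decompose succ/1: succ(node(succ(n),n,succ(k))) = succ(T).
Decompose succ/1: node(succ(n),n,succ(k)) = T.
Bind T := node(succ(n),n,succ(k)); no other remaining equation mentions T. Substituting into the earlier binding gives X := node(succ(c),node(succ(n),n,succ(k)),succ(n)).
Delete trivial equation 7 = 7.
Applying the MGU to either side gives node(succ(r(n,node(succ(c),node(succ(n),n,succ(k)),succ(n)))),succ(succ(node(succ(n),n,succ(k)))),7).

node(succ(r(n,node(succ(c),node(succ(n),n,succ(k)),succ(n)))),succ(succ(node(succ(n),n,succ(k)))),7)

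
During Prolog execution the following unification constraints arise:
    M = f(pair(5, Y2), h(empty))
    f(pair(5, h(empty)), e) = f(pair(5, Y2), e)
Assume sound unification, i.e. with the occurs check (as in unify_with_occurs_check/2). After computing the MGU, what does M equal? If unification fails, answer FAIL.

Bind M := f(pair(5, Y2), h(empty)); no other remaining equation mentions M.
Decompose f/2: pair(5, h(empty)) = pair(5, Y2),  e = e.
Decompose pair/2: 5 = 5,  h(empty) = Y2.
Delete trivial equation 5 = 5.
Bind Y2 := h(empty); no other remaining equation mentions Y2. Substituting into the earlier binding gives M := f(pair(5, h(empty)), h(empty)).
Delete trivial equation e = e.
MGU = { M -> f(pair(5, h(empty)), h(empty)), Y2 -> h(empty) }, so M -> f(pair(5, h(empty)), h(empty)).

f(pair(5, h(empty)), h(empty))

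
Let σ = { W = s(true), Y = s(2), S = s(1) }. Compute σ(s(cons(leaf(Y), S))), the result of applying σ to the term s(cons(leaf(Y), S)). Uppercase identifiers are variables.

s(cons(leaf(s(2)), s(1)))

Replace each occurrence of Y with s(2).
Replace each occurrence of S with s(1).
Result: s(cons(leaf(s(2)), s(1))).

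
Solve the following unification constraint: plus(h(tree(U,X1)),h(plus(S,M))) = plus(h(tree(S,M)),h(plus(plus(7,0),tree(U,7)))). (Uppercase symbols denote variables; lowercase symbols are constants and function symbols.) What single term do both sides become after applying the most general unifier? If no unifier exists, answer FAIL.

Decompose plus/2: h(tree(U,X1)) = h(tree(S,M)),  h(plus(S,M)) = h(plus(plus(7,0),tree(U,7))).
Decompose h/1: tree(U,X1) = tree(S,M).
Decompose tree/2: U = S,  X1 = M.
Bind U := S; substituting into the one remaining equation that mentions U gives: h(plus(S,M)) = h(plus(plus(7,0),tree(S,7))).
Bind X1 := M; no other remaining equation mentions X1.
Decompose h/1: plus(S,M) = plus(plus(7,0),tree(S,7)).
Decompose plus/2: S = plus(7,0),  M = tree(S,7).
Bind S := plus(7,0); substituting into the remaining equation gives: M = tree(plus(7,0),7). Substituting into the earlier binding gives U := plus(7,0).
Bind M := tree(plus(7,0),7). Substituting into the earlier binding gives X1 := tree(plus(7,0),7).
Applying the MGU to either side gives plus(h(tree(plus(7,0),tree(plus(7,0),7))),h(plus(plus(7,0),tree(plus(7,0),7)))).

plus(h(tree(plus(7,0),tree(plus(7,0),7))),h(plus(plus(7,0),tree(plus(7,0),7))))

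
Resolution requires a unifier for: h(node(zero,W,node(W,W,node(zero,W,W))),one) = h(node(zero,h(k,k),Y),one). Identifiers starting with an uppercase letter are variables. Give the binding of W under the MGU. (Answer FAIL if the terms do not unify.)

h(k,k)

Decompose h/2: node(zero,W,node(W,W,node(zero,W,W))) = node(zero,h(k,k),Y),  one = one.
Decompose node/3: zero = zero,  W = h(k,k),  node(W,W,node(zero,W,W)) = Y.
Delete trivial equation zero = zero.
Bind W := h(k,k); substituting into the one remaining equation that mentions W gives: node(h(k,k),h(k,k),node(zero,h(k,k),h(k,k))) = Y.
Bind Y := node(h(k,k),h(k,k),node(zero,h(k,k),h(k,k))); no other remaining equation mentions Y.
Delete trivial equation one = one.
MGU = { W ↦ h(k,k), Y ↦ node(h(k,k),h(k,k),node(zero,h(k,k),h(k,k))) }, so W ↦ h(k,k).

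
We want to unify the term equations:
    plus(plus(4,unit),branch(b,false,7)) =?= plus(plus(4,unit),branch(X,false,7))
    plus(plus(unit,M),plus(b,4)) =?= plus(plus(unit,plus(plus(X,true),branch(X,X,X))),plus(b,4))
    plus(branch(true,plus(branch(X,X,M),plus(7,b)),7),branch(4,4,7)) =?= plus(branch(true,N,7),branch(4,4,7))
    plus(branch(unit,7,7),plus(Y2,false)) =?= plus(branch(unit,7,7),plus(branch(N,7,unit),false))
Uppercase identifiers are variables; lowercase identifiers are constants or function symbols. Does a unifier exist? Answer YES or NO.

Decompose plus/2: plus(4,unit) =?= plus(4,unit),  branch(b,false,7) =?= branch(X,false,7).
Delete trivial equation plus(4,unit) =?= plus(4,unit).
Decompose branch/3: b =?= X,  false =?= false,  7 =?= 7.
Bind X := b; substituting into the 2 remaining equations that mention X gives: plus(plus(unit,M),plus(b,4)) =?= plus(plus(unit,plus(plus(b,true),branch(b,b,b))),plus(b,4)),  plus(branch(true,plus(branch(b,b,M),plus(7,b)),7),branch(4,4,7)) =?= plus(branch(true,N,7),branch(4,4,7)).
Delete trivial equation false =?= false.
Delete trivial equation 7 =?= 7.
Decompose plus/2: plus(unit,M) =?= plus(unit,plus(plus(b,true),branch(b,b,b))),  plus(b,4) =?= plus(b,4).
Decompose plus/2: unit =?= unit,  M =?= plus(plus(b,true),branch(b,b,b)).
Delete trivial equation unit =?= unit.
Bind M := plus(plus(b,true),branch(b,b,b)); substituting into the one remaining equation that mentions M gives: plus(branch(true,plus(branch(b,b,plus(plus(b,true),branch(b,b,b))),plus(7,b)),7),branch(4,4,7)) =?= plus(branch(true,N,7),branch(4,4,7)).
Delete trivial equation plus(b,4) =?= plus(b,4).
Decompose plus/2: branch(true,plus(branch(b,b,plus(plus(b,true),branch(b,b,b))),plus(7,b)),7) =?= branch(true,N,7),  branch(4,4,7) =?= branch(4,4,7).
Decompose branch/3: true =?= true,  plus(branch(b,b,plus(plus(b,true),branch(b,b,b))),plus(7,b)) =?= N,  7 =?= 7.
Delete trivial equation true =?= true.
Bind N := plus(branch(b,b,plus(plus(b,true),branch(b,b,b))),plus(7,b)); substituting into the one remaining equation that mentions N gives: plus(branch(unit,7,7),plus(Y2,false)) =?= plus(branch(unit,7,7),plus(branch(plus(branch(b,b,plus(plus(b,true),branch(b,b,b))),plus(7,b)),7,unit),false)).
Delete trivial equation 7 =?= 7.
Delete trivial equation branch(4,4,7) =?= branch(4,4,7).
Decompose plus/2: branch(unit,7,7) =?= branch(unit,7,7),  plus(Y2,false) =?= plus(branch(plus(branch(b,b,plus(plus(b,true),branch(b,b,b))),plus(7,b)),7,unit),false).
Delete trivial equation branch(unit,7,7) =?= branch(unit,7,7).
Decompose plus/2: Y2 =?= branch(plus(branch(b,b,plus(plus(b,true),branch(b,b,b))),plus(7,b)),7,unit),  false =?= false.
Bind Y2 := branch(plus(branch(b,b,plus(plus(b,true),branch(b,b,b))),plus(7,b)),7,unit); no other remaining equation mentions Y2.
Delete trivial equation false =?= false.
No equations remain and no clash or occurs-check failure arose, so a unifier exists.

YES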